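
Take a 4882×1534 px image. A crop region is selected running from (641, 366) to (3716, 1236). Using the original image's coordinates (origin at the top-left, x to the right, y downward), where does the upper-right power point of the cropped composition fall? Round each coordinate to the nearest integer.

Crop width = 3716 − 641 = 3075 px; one third is 1025.00 px.
Crop height = 1236 − 366 = 870 px; one third is 290.00 px.
The upper-right point is two-thirds across and one-third down within the crop:
x = 641 + 2 × 1025.00 ≈ 2691; y = 366 + 1 × 290.00 ≈ 656.

(2691, 656)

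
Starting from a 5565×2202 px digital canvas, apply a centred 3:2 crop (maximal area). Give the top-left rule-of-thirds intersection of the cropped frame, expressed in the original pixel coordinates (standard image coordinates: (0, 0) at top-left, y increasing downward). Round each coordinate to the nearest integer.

x = 2232 px, y = 734 px

5565/2202 > 3/2, so the 3:2 crop keeps the full height 2202 and trims width to 2202 × 3/2 = 3303.00 px.
Left offset = (5565 − 3303.00)/2 = 1131.00 px; top offset = 0.
Top-left is one-third across and one-third down within the crop:
x = 1131.00 + 1 × 3303.00/3 ≈ 2232; y = 0.00 + 1 × 2202.00/3 ≈ 734.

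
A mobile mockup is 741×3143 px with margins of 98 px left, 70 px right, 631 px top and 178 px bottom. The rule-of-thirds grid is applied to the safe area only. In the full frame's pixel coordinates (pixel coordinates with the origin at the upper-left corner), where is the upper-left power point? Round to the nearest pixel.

(289, 1409)

Content width = 741 − 98 − 70 = 573 px; content height = 3143 − 631 − 178 = 2334 px.
Upper-left is one-third across and one-third down within the safe area.
x = 98 + 1 × 573/3 = 98 + 191.00 ≈ 289
y = 631 + 1 × 2334/3 = 631 + 778.00 ≈ 1409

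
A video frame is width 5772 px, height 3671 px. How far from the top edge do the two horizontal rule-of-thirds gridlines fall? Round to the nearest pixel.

3671 / 3 = 1223.67, so the horizontal lines sit at one and two thirds of 3671.

y = 1224 px and y = 2447 px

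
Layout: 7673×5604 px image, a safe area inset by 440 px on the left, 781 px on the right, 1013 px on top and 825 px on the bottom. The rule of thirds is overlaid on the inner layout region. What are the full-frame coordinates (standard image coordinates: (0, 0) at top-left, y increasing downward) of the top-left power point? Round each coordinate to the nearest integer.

Content width = 7673 − 440 − 781 = 6452 px; content height = 5604 − 1013 − 825 = 3766 px.
Top-left is one-third across and one-third down within the inner layout region.
x = 440 + 1 × 6452/3 = 440 + 2150.67 ≈ 2591
y = 1013 + 1 × 3766/3 = 1013 + 1255.33 ≈ 2268

x = 2591 px, y = 2268 px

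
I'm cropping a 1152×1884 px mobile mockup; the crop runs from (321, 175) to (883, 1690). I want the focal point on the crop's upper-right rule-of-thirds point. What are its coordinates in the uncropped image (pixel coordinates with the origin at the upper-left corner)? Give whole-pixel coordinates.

Crop width = 883 − 321 = 562 px; one third is 187.33 px.
Crop height = 1690 − 175 = 1515 px; one third is 505.00 px.
The upper-right point is two-thirds across and one-third down within the crop:
x = 321 + 2 × 187.33 ≈ 696; y = 175 + 1 × 505.00 ≈ 680.

(696, 680)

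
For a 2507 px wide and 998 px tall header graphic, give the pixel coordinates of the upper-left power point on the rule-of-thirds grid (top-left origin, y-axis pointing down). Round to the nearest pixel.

(836, 333)

The upper-left point sits one-third of the way across and one-third of the way down.
x = 1 × 2507/3 ≈ 836; y = 1 × 998/3 ≈ 333.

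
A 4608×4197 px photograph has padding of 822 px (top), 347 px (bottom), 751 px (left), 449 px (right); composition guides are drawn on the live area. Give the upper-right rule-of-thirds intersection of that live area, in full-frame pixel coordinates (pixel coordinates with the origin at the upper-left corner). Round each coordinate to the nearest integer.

Content width = 4608 − 751 − 449 = 3408 px; content height = 4197 − 822 − 347 = 3028 px.
Upper-right is two-thirds across and one-third down within the live area.
x = 751 + 2 × 3408/3 = 751 + 2272.00 ≈ 3023
y = 822 + 1 × 3028/3 = 822 + 1009.33 ≈ 1831

(3023, 1831)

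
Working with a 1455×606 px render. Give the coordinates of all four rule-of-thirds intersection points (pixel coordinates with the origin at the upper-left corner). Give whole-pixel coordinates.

One third of 1455 is 485; one third of 606 is 202.
Vertical third lines at x = 485 and x = 970; horizontal third lines at y = 202 and y = 404.

(485, 202), (970, 202), (485, 404), (970, 404)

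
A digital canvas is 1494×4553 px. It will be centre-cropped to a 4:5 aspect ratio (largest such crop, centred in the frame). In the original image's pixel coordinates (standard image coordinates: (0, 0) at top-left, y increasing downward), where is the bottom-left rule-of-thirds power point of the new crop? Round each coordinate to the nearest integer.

1494/4553 < 4/5, so the 4:5 crop keeps the full width 1494 and trims height to 1494 × 5/4 = 1867.50 px.
Top offset = (4553 − 1867.50)/2 = 1342.75 px; left offset = 0.
Bottom-left is one-third across and two-thirds down within the crop:
x = 0.00 + 1 × 1494.00/3 ≈ 498; y = 1342.75 + 2 × 1867.50/3 ≈ 2588.

(498, 2588)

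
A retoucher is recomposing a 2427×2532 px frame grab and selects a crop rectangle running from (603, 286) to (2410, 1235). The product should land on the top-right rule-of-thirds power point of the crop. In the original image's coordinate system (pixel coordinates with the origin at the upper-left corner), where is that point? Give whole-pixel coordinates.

Crop width = 2410 − 603 = 1807 px; one third is 602.33 px.
Crop height = 1235 − 286 = 949 px; one third is 316.33 px.
The top-right point is two-thirds across and one-third down within the crop:
x = 603 + 2 × 602.33 ≈ 1808; y = 286 + 1 × 316.33 ≈ 602.

x = 1808 px, y = 602 px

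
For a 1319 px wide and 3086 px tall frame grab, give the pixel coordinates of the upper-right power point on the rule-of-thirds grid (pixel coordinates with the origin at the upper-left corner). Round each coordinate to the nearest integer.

x = 879 px, y = 1029 px

The upper-right point sits two-thirds of the way across and one-third of the way down.
x = 2 × 1319/3 ≈ 879; y = 1 × 3086/3 ≈ 1029.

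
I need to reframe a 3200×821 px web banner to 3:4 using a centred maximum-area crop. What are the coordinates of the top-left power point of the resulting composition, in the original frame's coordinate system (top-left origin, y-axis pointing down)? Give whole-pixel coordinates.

3200/821 > 3/4, so the 3:4 crop keeps the full height 821 and trims width to 821 × 3/4 = 615.75 px.
Left offset = (3200 − 615.75)/2 = 1292.12 px; top offset = 0.
Top-left is one-third across and one-third down within the crop:
x = 1292.12 + 1 × 615.75/3 ≈ 1497; y = 0.00 + 1 × 821.00/3 ≈ 274.

(1497, 274)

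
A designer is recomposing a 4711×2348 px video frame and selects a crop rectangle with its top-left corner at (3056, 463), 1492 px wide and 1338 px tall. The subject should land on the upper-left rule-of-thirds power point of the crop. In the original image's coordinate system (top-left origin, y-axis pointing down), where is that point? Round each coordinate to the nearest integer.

One third of the crop width 1492 is 497.33 px.
One third of the crop height 1338 is 446.00 px.
The upper-left point is one-third across and one-third down within the crop:
x = 3056 + 1 × 497.33 ≈ 3553; y = 463 + 1 × 446.00 ≈ 909.

(3553, 909)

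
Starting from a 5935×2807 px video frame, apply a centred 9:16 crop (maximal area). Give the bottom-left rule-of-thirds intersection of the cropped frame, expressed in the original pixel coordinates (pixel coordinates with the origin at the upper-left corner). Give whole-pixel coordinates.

5935/2807 > 9/16, so the 9:16 crop keeps the full height 2807 and trims width to 2807 × 9/16 = 1578.94 px.
Left offset = (5935 − 1578.94)/2 = 2178.03 px; top offset = 0.
Bottom-left is one-third across and two-thirds down within the crop:
x = 2178.03 + 1 × 1578.94/3 ≈ 2704; y = 0.00 + 2 × 2807.00/3 ≈ 1871.

(2704, 1871)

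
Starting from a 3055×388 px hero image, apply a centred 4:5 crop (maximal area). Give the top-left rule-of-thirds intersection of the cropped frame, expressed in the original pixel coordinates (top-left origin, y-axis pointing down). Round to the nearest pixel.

3055/388 > 4/5, so the 4:5 crop keeps the full height 388 and trims width to 388 × 4/5 = 310.40 px.
Left offset = (3055 − 310.40)/2 = 1372.30 px; top offset = 0.
Top-left is one-third across and one-third down within the crop:
x = 1372.30 + 1 × 310.40/3 ≈ 1476; y = 0.00 + 1 × 388.00/3 ≈ 129.

x = 1476 px, y = 129 px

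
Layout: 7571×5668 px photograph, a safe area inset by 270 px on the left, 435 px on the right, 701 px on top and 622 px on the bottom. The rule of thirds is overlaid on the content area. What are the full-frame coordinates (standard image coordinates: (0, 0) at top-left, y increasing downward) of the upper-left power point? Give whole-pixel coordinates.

Content width = 7571 − 270 − 435 = 6866 px; content height = 5668 − 701 − 622 = 4345 px.
Upper-left is one-third across and one-third down within the content area.
x = 270 + 1 × 6866/3 = 270 + 2288.67 ≈ 2559
y = 701 + 1 × 4345/3 = 701 + 1448.33 ≈ 2149

x = 2559 px, y = 2149 px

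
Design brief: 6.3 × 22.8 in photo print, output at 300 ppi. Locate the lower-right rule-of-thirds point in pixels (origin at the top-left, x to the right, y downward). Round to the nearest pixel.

In pixels the canvas is 6.3 × 300 = 1890 wide and 22.8 × 300 = 6840 tall.
The lower-right point is two-thirds across and two-thirds down:
x = 2 × 1890/3 ≈ 1260; y = 2 × 6840/3 ≈ 4560.

(1260, 4560)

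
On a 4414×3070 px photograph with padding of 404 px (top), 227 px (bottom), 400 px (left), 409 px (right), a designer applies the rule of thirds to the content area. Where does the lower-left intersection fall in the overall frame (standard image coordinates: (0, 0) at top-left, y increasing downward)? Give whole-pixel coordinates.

x = 1602 px, y = 2030 px

Content width = 4414 − 400 − 409 = 3605 px; content height = 3070 − 404 − 227 = 2439 px.
Lower-left is one-third across and two-thirds down within the content area.
x = 400 + 1 × 3605/3 = 400 + 1201.67 ≈ 1602
y = 404 + 2 × 2439/3 = 404 + 1626.00 ≈ 2030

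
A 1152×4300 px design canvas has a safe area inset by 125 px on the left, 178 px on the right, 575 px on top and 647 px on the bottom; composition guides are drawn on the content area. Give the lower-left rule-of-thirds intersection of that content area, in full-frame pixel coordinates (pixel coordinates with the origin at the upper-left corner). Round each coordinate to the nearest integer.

Content width = 1152 − 125 − 178 = 849 px; content height = 4300 − 575 − 647 = 3078 px.
Lower-left is one-third across and two-thirds down within the content area.
x = 125 + 1 × 849/3 = 125 + 283.00 ≈ 408
y = 575 + 2 × 3078/3 = 575 + 2052.00 ≈ 2627

x = 408 px, y = 2627 px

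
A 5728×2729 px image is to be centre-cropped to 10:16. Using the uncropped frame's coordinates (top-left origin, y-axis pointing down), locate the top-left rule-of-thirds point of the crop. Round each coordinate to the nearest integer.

(2580, 910)

5728/2729 > 10/16, so the 10:16 crop keeps the full height 2729 and trims width to 2729 × 10/16 = 1705.62 px.
Left offset = (5728 − 1705.62)/2 = 2011.19 px; top offset = 0.
Top-left is one-third across and one-third down within the crop:
x = 2011.19 + 1 × 1705.62/3 ≈ 2580; y = 0.00 + 1 × 2729.00/3 ≈ 910.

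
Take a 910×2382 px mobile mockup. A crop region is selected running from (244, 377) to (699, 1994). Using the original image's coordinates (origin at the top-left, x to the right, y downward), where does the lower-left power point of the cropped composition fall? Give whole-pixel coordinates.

(396, 1455)

Crop width = 699 − 244 = 455 px; one third is 151.67 px.
Crop height = 1994 − 377 = 1617 px; one third is 539.00 px.
The lower-left point is one-third across and two-thirds down within the crop:
x = 244 + 1 × 151.67 ≈ 396; y = 377 + 2 × 539.00 ≈ 1455.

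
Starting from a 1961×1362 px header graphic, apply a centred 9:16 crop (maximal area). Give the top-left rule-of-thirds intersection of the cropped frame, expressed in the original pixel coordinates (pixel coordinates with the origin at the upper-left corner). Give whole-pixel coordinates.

x = 853 px, y = 454 px

1961/1362 > 9/16, so the 9:16 crop keeps the full height 1362 and trims width to 1362 × 9/16 = 766.12 px.
Left offset = (1961 − 766.12)/2 = 597.44 px; top offset = 0.
Top-left is one-third across and one-third down within the crop:
x = 597.44 + 1 × 766.12/3 ≈ 853; y = 0.00 + 1 × 1362.00/3 ≈ 454.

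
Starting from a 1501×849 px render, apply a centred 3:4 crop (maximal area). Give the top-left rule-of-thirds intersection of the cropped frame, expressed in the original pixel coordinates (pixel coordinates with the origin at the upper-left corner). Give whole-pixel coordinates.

1501/849 > 3/4, so the 3:4 crop keeps the full height 849 and trims width to 849 × 3/4 = 636.75 px.
Left offset = (1501 − 636.75)/2 = 432.12 px; top offset = 0.
Top-left is one-third across and one-third down within the crop:
x = 432.12 + 1 × 636.75/3 ≈ 644; y = 0.00 + 1 × 849.00/3 ≈ 283.

x = 644 px, y = 283 px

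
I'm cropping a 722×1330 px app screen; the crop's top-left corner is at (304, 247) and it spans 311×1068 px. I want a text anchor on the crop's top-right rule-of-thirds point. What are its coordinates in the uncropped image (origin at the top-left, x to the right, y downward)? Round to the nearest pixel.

One third of the crop width 311 is 103.67 px.
One third of the crop height 1068 is 356.00 px.
The top-right point is two-thirds across and one-third down within the crop:
x = 304 + 2 × 103.67 ≈ 511; y = 247 + 1 × 356.00 ≈ 603.

(511, 603)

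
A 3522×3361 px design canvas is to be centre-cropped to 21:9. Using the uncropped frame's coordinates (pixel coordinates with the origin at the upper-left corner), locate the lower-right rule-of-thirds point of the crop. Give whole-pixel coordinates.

x = 2348 px, y = 1932 px

3522/3361 < 21/9, so the 21:9 crop keeps the full width 3522 and trims height to 3522 × 9/21 = 1509.43 px.
Top offset = (3361 − 1509.43)/2 = 925.79 px; left offset = 0.
Lower-right is two-thirds across and two-thirds down within the crop:
x = 0.00 + 2 × 3522.00/3 ≈ 2348; y = 925.79 + 2 × 1509.43/3 ≈ 1932.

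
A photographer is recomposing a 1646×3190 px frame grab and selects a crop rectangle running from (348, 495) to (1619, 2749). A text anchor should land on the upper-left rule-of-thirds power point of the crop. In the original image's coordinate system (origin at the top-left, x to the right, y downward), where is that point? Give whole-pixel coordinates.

x = 772 px, y = 1246 px

Crop width = 1619 − 348 = 1271 px; one third is 423.67 px.
Crop height = 2749 − 495 = 2254 px; one third is 751.33 px.
The upper-left point is one-third across and one-third down within the crop:
x = 348 + 1 × 423.67 ≈ 772; y = 495 + 1 × 751.33 ≈ 1246.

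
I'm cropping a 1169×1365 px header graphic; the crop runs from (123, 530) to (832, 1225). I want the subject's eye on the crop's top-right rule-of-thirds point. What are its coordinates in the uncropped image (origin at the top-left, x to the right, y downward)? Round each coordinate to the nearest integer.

x = 596 px, y = 762 px

Crop width = 832 − 123 = 709 px; one third is 236.33 px.
Crop height = 1225 − 530 = 695 px; one third is 231.67 px.
The top-right point is two-thirds across and one-third down within the crop:
x = 123 + 2 × 236.33 ≈ 596; y = 530 + 1 × 231.67 ≈ 762.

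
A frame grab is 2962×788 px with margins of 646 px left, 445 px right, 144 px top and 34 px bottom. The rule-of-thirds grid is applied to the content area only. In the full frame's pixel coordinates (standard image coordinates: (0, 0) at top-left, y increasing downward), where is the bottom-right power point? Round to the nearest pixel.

Content width = 2962 − 646 − 445 = 1871 px; content height = 788 − 144 − 34 = 610 px.
Bottom-right is two-thirds across and two-thirds down within the content area.
x = 646 + 2 × 1871/3 = 646 + 1247.33 ≈ 1893
y = 144 + 2 × 610/3 = 144 + 406.67 ≈ 551

x = 1893 px, y = 551 px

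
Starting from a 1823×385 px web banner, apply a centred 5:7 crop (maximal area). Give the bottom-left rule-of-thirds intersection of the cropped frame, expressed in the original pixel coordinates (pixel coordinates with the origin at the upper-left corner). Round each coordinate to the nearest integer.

1823/385 > 5/7, so the 5:7 crop keeps the full height 385 and trims width to 385 × 5/7 = 275.00 px.
Left offset = (1823 − 275.00)/2 = 774.00 px; top offset = 0.
Bottom-left is one-third across and two-thirds down within the crop:
x = 774.00 + 1 × 275.00/3 ≈ 866; y = 0.00 + 2 × 385.00/3 ≈ 257.

x = 866 px, y = 257 px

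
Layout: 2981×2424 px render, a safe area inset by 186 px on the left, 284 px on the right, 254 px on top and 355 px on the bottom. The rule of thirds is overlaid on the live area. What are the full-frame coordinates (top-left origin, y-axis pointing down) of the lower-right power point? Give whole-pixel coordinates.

Content width = 2981 − 186 − 284 = 2511 px; content height = 2424 − 254 − 355 = 1815 px.
Lower-right is two-thirds across and two-thirds down within the live area.
x = 186 + 2 × 2511/3 = 186 + 1674.00 ≈ 1860
y = 254 + 2 × 1815/3 = 254 + 1210.00 ≈ 1464

(1860, 1464)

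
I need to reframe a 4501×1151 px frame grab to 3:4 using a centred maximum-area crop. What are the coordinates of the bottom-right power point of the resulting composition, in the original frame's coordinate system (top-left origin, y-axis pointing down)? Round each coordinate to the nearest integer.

4501/1151 > 3/4, so the 3:4 crop keeps the full height 1151 and trims width to 1151 × 3/4 = 863.25 px.
Left offset = (4501 − 863.25)/2 = 1818.88 px; top offset = 0.
Bottom-right is two-thirds across and two-thirds down within the crop:
x = 1818.88 + 2 × 863.25/3 ≈ 2394; y = 0.00 + 2 × 1151.00/3 ≈ 767.

(2394, 767)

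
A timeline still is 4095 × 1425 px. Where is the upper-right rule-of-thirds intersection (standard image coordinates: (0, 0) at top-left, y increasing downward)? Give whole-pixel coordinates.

The upper-right point sits two-thirds of the way across and one-third of the way down.
x = 2 × 4095/3 ≈ 2730; y = 1 × 1425/3 ≈ 475.

(2730, 475)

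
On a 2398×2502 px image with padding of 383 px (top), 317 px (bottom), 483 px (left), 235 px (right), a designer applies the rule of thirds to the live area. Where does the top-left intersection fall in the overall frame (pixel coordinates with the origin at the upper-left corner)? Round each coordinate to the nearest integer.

(1043, 984)

Content width = 2398 − 483 − 235 = 1680 px; content height = 2502 − 383 − 317 = 1802 px.
Top-left is one-third across and one-third down within the live area.
x = 483 + 1 × 1680/3 = 483 + 560.00 ≈ 1043
y = 383 + 1 × 1802/3 = 383 + 600.67 ≈ 984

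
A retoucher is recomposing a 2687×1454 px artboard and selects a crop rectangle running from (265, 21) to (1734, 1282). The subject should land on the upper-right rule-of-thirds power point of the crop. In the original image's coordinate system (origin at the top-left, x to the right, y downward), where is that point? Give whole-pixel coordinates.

x = 1244 px, y = 441 px

Crop width = 1734 − 265 = 1469 px; one third is 489.67 px.
Crop height = 1282 − 21 = 1261 px; one third is 420.33 px.
The upper-right point is two-thirds across and one-third down within the crop:
x = 265 + 2 × 489.67 ≈ 1244; y = 21 + 1 × 420.33 ≈ 441.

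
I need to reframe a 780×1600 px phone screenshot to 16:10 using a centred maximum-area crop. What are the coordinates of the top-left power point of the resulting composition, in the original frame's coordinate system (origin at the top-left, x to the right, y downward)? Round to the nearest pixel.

780/1600 < 16/10, so the 16:10 crop keeps the full width 780 and trims height to 780 × 10/16 = 487.50 px.
Top offset = (1600 − 487.50)/2 = 556.25 px; left offset = 0.
Top-left is one-third across and one-third down within the crop:
x = 0.00 + 1 × 780.00/3 ≈ 260; y = 556.25 + 1 × 487.50/3 ≈ 719.

x = 260 px, y = 719 px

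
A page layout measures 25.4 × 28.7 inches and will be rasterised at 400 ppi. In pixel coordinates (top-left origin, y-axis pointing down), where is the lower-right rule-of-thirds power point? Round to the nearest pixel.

In pixels the canvas is 25.4 × 400 = 10160 wide and 28.7 × 400 = 11480 tall.
The lower-right point is two-thirds across and two-thirds down:
x = 2 × 10160/3 ≈ 6773; y = 2 × 11480/3 ≈ 7653.

x = 6773 px, y = 7653 px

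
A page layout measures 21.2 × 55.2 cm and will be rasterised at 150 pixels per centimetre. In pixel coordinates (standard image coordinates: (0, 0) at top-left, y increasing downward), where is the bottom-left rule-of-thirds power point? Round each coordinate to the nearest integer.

x = 1060 px, y = 5520 px

In pixels the canvas is 21.2 × 150 = 3180 wide and 55.2 × 150 = 8280 tall.
The bottom-left point is one-third across and two-thirds down:
x = 1 × 3180/3 ≈ 1060; y = 2 × 8280/3 ≈ 5520.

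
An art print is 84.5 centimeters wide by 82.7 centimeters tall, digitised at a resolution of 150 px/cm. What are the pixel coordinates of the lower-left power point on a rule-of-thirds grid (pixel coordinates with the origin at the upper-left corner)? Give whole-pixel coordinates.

In pixels the canvas is 84.5 × 150 = 12675 wide and 82.7 × 150 = 12405 tall.
The lower-left point is one-third across and two-thirds down:
x = 1 × 12675/3 ≈ 4225; y = 2 × 12405/3 ≈ 8270.

x = 4225 px, y = 8270 px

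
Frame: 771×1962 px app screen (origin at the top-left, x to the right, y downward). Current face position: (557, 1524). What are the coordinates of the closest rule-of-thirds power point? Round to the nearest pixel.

Third lines: x ∈ {257, 514}, y ∈ {654, 1308}.
557 is closer to x = 514; 1524 is closer to y = 1308.
So the nearest intersection is the lower-right power point.

x = 514 px, y = 1308 px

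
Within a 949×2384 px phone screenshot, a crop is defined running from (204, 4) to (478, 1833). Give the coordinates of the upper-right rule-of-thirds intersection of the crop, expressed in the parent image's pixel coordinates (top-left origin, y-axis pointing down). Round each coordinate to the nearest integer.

x = 387 px, y = 614 px

Crop width = 478 − 204 = 274 px; one third is 91.33 px.
Crop height = 1833 − 4 = 1829 px; one third is 609.67 px.
The upper-right point is two-thirds across and one-third down within the crop:
x = 204 + 2 × 91.33 ≈ 387; y = 4 + 1 × 609.67 ≈ 614.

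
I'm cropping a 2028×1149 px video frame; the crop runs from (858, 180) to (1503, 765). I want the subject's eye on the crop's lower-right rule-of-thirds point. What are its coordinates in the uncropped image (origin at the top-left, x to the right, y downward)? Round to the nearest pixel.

Crop width = 1503 − 858 = 645 px; one third is 215.00 px.
Crop height = 765 − 180 = 585 px; one third is 195.00 px.
The lower-right point is two-thirds across and two-thirds down within the crop:
x = 858 + 2 × 215.00 ≈ 1288; y = 180 + 2 × 195.00 ≈ 570.

x = 1288 px, y = 570 px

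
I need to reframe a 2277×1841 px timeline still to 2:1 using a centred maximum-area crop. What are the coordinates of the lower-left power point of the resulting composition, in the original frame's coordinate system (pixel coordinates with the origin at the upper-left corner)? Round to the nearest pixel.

2277/1841 < 2/1, so the 2:1 crop keeps the full width 2277 and trims height to 2277 × 1/2 = 1138.50 px.
Top offset = (1841 − 1138.50)/2 = 351.25 px; left offset = 0.
Lower-left is one-third across and two-thirds down within the crop:
x = 0.00 + 1 × 2277.00/3 ≈ 759; y = 351.25 + 2 × 1138.50/3 ≈ 1110.

x = 759 px, y = 1110 px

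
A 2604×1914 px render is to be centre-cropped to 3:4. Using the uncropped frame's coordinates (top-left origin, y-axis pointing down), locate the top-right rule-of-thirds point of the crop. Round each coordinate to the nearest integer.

2604/1914 > 3/4, so the 3:4 crop keeps the full height 1914 and trims width to 1914 × 3/4 = 1435.50 px.
Left offset = (2604 − 1435.50)/2 = 584.25 px; top offset = 0.
Top-right is two-thirds across and one-third down within the crop:
x = 584.25 + 2 × 1435.50/3 ≈ 1541; y = 0.00 + 1 × 1914.00/3 ≈ 638.

(1541, 638)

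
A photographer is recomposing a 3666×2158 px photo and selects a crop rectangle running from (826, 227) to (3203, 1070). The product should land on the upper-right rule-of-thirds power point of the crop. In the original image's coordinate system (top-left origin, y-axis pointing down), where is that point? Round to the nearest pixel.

x = 2411 px, y = 508 px

Crop width = 3203 − 826 = 2377 px; one third is 792.33 px.
Crop height = 1070 − 227 = 843 px; one third is 281.00 px.
The upper-right point is two-thirds across and one-third down within the crop:
x = 826 + 2 × 792.33 ≈ 2411; y = 227 + 1 × 281.00 ≈ 508.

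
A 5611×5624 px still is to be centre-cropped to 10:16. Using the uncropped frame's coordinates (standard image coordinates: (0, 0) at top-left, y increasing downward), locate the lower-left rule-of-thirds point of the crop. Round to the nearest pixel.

5611/5624 > 10/16, so the 10:16 crop keeps the full height 5624 and trims width to 5624 × 10/16 = 3515.00 px.
Left offset = (5611 − 3515.00)/2 = 1048.00 px; top offset = 0.
Lower-left is one-third across and two-thirds down within the crop:
x = 1048.00 + 1 × 3515.00/3 ≈ 2220; y = 0.00 + 2 × 5624.00/3 ≈ 3749.

x = 2220 px, y = 3749 px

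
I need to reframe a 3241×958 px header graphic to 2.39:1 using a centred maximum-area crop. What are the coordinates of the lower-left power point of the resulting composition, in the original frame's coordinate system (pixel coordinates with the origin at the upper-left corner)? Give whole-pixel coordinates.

x = 1239 px, y = 639 px

3241/958 > 2.39/1, so the 2.39:1 crop keeps the full height 958 and trims width to 958 × 2.39/1 = 2289.62 px.
Left offset = (3241 − 2289.62)/2 = 475.69 px; top offset = 0.
Lower-left is one-third across and two-thirds down within the crop:
x = 475.69 + 1 × 2289.62/3 ≈ 1239; y = 0.00 + 2 × 958.00/3 ≈ 639.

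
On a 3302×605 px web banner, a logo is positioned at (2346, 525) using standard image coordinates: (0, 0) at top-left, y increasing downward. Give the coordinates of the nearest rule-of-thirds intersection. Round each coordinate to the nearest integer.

(2201, 403)

Third lines: x ∈ {1101, 2201}, y ∈ {202, 403}.
2346 is closer to x = 2201; 525 is closer to y = 403.
So the nearest intersection is the lower-right power point.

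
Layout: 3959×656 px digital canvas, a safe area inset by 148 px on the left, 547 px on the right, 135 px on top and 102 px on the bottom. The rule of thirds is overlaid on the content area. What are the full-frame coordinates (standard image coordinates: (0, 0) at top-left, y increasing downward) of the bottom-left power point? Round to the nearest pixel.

Content width = 3959 − 148 − 547 = 3264 px; content height = 656 − 135 − 102 = 419 px.
Bottom-left is one-third across and two-thirds down within the content area.
x = 148 + 1 × 3264/3 = 148 + 1088.00 ≈ 1236
y = 135 + 2 × 419/3 = 135 + 279.33 ≈ 414

x = 1236 px, y = 414 px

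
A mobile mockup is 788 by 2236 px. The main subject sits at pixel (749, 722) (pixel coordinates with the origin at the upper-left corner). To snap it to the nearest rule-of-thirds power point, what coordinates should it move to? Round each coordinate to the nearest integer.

x = 525 px, y = 745 px

Third lines: x ∈ {263, 525}, y ∈ {745, 1491}.
749 is closer to x = 525; 722 is closer to y = 745.
So the nearest intersection is the upper-right power point.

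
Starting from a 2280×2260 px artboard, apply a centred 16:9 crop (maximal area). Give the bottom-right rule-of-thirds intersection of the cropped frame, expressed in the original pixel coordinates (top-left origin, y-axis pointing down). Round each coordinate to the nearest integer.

2280/2260 < 16/9, so the 16:9 crop keeps the full width 2280 and trims height to 2280 × 9/16 = 1282.50 px.
Top offset = (2260 − 1282.50)/2 = 488.75 px; left offset = 0.
Bottom-right is two-thirds across and two-thirds down within the crop:
x = 0.00 + 2 × 2280.00/3 ≈ 1520; y = 488.75 + 2 × 1282.50/3 ≈ 1344.

(1520, 1344)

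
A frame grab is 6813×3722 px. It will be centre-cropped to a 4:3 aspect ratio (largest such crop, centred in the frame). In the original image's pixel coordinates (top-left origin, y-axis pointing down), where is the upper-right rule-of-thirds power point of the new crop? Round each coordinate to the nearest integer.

6813/3722 > 4/3, so the 4:3 crop keeps the full height 3722 and trims width to 3722 × 4/3 = 4962.67 px.
Left offset = (6813 − 4962.67)/2 = 925.17 px; top offset = 0.
Upper-right is two-thirds across and one-third down within the crop:
x = 925.17 + 2 × 4962.67/3 ≈ 4234; y = 0.00 + 1 × 3722.00/3 ≈ 1241.

x = 4234 px, y = 1241 px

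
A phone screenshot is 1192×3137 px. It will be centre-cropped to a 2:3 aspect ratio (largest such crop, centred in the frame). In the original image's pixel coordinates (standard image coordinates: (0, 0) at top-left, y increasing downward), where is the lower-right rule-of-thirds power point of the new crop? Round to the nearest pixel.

1192/3137 < 2/3, so the 2:3 crop keeps the full width 1192 and trims height to 1192 × 3/2 = 1788.00 px.
Top offset = (3137 − 1788.00)/2 = 674.50 px; left offset = 0.
Lower-right is two-thirds across and two-thirds down within the crop:
x = 0.00 + 2 × 1192.00/3 ≈ 795; y = 674.50 + 2 × 1788.00/3 ≈ 1867.

(795, 1867)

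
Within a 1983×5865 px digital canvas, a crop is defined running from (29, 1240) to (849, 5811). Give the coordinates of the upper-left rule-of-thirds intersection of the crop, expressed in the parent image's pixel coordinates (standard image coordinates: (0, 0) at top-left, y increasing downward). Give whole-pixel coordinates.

x = 302 px, y = 2764 px

Crop width = 849 − 29 = 820 px; one third is 273.33 px.
Crop height = 5811 − 1240 = 4571 px; one third is 1523.67 px.
The upper-left point is one-third across and one-third down within the crop:
x = 29 + 1 × 273.33 ≈ 302; y = 1240 + 1 × 1523.67 ≈ 2764.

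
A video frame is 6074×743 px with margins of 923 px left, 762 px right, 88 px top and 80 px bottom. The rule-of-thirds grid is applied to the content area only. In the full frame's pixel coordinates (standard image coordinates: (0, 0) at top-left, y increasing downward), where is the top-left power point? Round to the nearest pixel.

Content width = 6074 − 923 − 762 = 4389 px; content height = 743 − 88 − 80 = 575 px.
Top-left is one-third across and one-third down within the content area.
x = 923 + 1 × 4389/3 = 923 + 1463.00 ≈ 2386
y = 88 + 1 × 575/3 = 88 + 191.67 ≈ 280

(2386, 280)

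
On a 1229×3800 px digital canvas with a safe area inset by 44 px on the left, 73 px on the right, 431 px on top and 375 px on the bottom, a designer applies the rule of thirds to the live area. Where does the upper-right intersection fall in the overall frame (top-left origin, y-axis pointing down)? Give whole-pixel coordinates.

x = 785 px, y = 1429 px

Content width = 1229 − 44 − 73 = 1112 px; content height = 3800 − 431 − 375 = 2994 px.
Upper-right is two-thirds across and one-third down within the live area.
x = 44 + 2 × 1112/3 = 44 + 741.33 ≈ 785
y = 431 + 1 × 2994/3 = 431 + 998.00 ≈ 1429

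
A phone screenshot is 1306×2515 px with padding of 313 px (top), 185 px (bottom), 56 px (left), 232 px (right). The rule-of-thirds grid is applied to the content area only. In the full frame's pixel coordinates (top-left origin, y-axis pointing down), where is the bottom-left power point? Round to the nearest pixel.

Content width = 1306 − 56 − 232 = 1018 px; content height = 2515 − 313 − 185 = 2017 px.
Bottom-left is one-third across and two-thirds down within the content area.
x = 56 + 1 × 1018/3 = 56 + 339.33 ≈ 395
y = 313 + 2 × 2017/3 = 313 + 1344.67 ≈ 1658

x = 395 px, y = 1658 px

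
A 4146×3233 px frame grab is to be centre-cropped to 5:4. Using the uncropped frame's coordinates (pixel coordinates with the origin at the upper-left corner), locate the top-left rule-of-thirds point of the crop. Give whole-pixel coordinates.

4146/3233 > 5/4, so the 5:4 crop keeps the full height 3233 and trims width to 3233 × 5/4 = 4041.25 px.
Left offset = (4146 − 4041.25)/2 = 52.38 px; top offset = 0.
Top-left is one-third across and one-third down within the crop:
x = 52.38 + 1 × 4041.25/3 ≈ 1399; y = 0.00 + 1 × 3233.00/3 ≈ 1078.

x = 1399 px, y = 1078 px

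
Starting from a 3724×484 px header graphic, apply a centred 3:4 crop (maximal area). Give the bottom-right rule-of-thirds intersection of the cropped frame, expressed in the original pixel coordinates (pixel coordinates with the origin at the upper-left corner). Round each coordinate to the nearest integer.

x = 1923 px, y = 323 px

3724/484 > 3/4, so the 3:4 crop keeps the full height 484 and trims width to 484 × 3/4 = 363.00 px.
Left offset = (3724 − 363.00)/2 = 1680.50 px; top offset = 0.
Bottom-right is two-thirds across and two-thirds down within the crop:
x = 1680.50 + 2 × 363.00/3 ≈ 1923; y = 0.00 + 2 × 484.00/3 ≈ 323.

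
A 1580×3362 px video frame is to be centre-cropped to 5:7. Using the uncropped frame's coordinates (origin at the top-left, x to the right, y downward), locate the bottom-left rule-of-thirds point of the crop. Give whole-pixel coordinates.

(527, 2050)

1580/3362 < 5/7, so the 5:7 crop keeps the full width 1580 and trims height to 1580 × 7/5 = 2212.00 px.
Top offset = (3362 − 2212.00)/2 = 575.00 px; left offset = 0.
Bottom-left is one-third across and two-thirds down within the crop:
x = 0.00 + 1 × 1580.00/3 ≈ 527; y = 575.00 + 2 × 2212.00/3 ≈ 2050.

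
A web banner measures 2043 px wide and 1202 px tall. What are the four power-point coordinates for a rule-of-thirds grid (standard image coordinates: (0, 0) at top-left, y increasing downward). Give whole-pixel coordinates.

(681, 401), (1362, 401), (681, 801), (1362, 801)

One third of 2043 is 681; one third of 1202 is 400.67.
Vertical third lines at x = 681 and x = 1362; horizontal third lines at y = 401 and y = 801.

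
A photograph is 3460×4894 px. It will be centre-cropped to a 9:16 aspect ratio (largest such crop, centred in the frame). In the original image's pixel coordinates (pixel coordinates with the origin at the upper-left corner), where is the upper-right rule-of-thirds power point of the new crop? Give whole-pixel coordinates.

3460/4894 > 9/16, so the 9:16 crop keeps the full height 4894 and trims width to 4894 × 9/16 = 2752.88 px.
Left offset = (3460 − 2752.88)/2 = 353.56 px; top offset = 0.
Upper-right is two-thirds across and one-third down within the crop:
x = 353.56 + 2 × 2752.88/3 ≈ 2189; y = 0.00 + 1 × 4894.00/3 ≈ 1631.

x = 2189 px, y = 1631 px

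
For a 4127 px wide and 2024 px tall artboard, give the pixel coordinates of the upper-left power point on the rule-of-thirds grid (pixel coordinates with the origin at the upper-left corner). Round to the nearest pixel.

The upper-left point sits one-third of the way across and one-third of the way down.
x = 1 × 4127/3 ≈ 1376; y = 1 × 2024/3 ≈ 675.

x = 1376 px, y = 675 px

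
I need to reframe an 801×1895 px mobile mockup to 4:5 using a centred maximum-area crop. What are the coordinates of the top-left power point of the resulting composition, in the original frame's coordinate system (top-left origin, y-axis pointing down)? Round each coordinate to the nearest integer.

x = 267 px, y = 781 px

801/1895 < 4/5, so the 4:5 crop keeps the full width 801 and trims height to 801 × 5/4 = 1001.25 px.
Top offset = (1895 − 1001.25)/2 = 446.88 px; left offset = 0.
Top-left is one-third across and one-third down within the crop:
x = 0.00 + 1 × 801.00/3 ≈ 267; y = 446.88 + 1 × 1001.25/3 ≈ 781.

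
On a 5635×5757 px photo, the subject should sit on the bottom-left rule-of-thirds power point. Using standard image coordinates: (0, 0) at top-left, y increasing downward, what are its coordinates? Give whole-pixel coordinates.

The bottom-left point sits one-third of the way across and two-thirds of the way down.
x = 1 × 5635/3 ≈ 1878; y = 2 × 5757/3 ≈ 3838.

x = 1878 px, y = 3838 px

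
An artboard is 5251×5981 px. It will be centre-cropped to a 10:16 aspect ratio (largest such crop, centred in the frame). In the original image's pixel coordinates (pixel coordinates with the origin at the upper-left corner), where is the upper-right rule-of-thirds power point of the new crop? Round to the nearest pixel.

x = 3249 px, y = 1994 px

5251/5981 > 10/16, so the 10:16 crop keeps the full height 5981 and trims width to 5981 × 10/16 = 3738.12 px.
Left offset = (5251 − 3738.12)/2 = 756.44 px; top offset = 0.
Upper-right is two-thirds across and one-third down within the crop:
x = 756.44 + 2 × 3738.12/3 ≈ 3249; y = 0.00 + 1 × 5981.00/3 ≈ 1994.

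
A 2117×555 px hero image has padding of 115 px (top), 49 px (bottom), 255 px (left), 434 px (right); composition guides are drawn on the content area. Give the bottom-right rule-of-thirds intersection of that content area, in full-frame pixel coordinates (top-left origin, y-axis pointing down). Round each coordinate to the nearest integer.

x = 1207 px, y = 376 px

Content width = 2117 − 255 − 434 = 1428 px; content height = 555 − 115 − 49 = 391 px.
Bottom-right is two-thirds across and two-thirds down within the content area.
x = 255 + 2 × 1428/3 = 255 + 952.00 ≈ 1207
y = 115 + 2 × 391/3 = 115 + 260.67 ≈ 376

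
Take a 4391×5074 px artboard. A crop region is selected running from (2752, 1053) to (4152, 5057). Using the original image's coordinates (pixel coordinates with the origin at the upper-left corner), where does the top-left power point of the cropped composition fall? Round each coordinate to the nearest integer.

Crop width = 4152 − 2752 = 1400 px; one third is 466.67 px.
Crop height = 5057 − 1053 = 4004 px; one third is 1334.67 px.
The top-left point is one-third across and one-third down within the crop:
x = 2752 + 1 × 466.67 ≈ 3219; y = 1053 + 1 × 1334.67 ≈ 2388.

(3219, 2388)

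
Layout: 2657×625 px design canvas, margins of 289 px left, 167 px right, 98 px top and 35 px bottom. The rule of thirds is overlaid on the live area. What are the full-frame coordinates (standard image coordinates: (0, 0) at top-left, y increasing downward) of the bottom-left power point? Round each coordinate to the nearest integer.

(1023, 426)

Content width = 2657 − 289 − 167 = 2201 px; content height = 625 − 98 − 35 = 492 px.
Bottom-left is one-third across and two-thirds down within the live area.
x = 289 + 1 × 2201/3 = 289 + 733.67 ≈ 1023
y = 98 + 2 × 492/3 = 98 + 328.00 ≈ 426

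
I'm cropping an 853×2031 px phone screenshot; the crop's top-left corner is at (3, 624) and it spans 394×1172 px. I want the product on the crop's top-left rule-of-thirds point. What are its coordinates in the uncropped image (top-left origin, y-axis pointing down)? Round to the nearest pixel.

(134, 1015)

One third of the crop width 394 is 131.33 px.
One third of the crop height 1172 is 390.67 px.
The top-left point is one-third across and one-third down within the crop:
x = 3 + 1 × 131.33 ≈ 134; y = 624 + 1 × 390.67 ≈ 1015.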